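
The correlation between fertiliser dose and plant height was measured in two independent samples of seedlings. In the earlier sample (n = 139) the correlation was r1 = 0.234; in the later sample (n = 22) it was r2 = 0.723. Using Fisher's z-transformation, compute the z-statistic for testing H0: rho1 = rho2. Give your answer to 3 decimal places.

-2.758

Fisher z-transforms: z1 = atanh(0.234) = 0.238417, z2 = atanh(0.723) = 0.913902; difference d = -0.675485
Var(d) = 1/136 + 1/19 = 0.0073529 + 0.0526316 = 0.0599845
z = d/√Var(d) = -0.675485 / √0.0599845 = -0.675485 / 0.244917 = -2.758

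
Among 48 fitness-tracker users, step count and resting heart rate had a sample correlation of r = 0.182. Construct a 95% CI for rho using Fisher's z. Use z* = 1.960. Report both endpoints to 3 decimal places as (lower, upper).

z_r = atanh(0.182) = 0.184050;  SE = 1/√(n−3) = 1/√45 = 0.149071
z-limits: 0.184050 ± 1.960·0.149071 = 0.184050 ± 0.292179 = [-0.108129, 0.476229]
ρ-limits: (tanh -0.108129, tanh 0.476229) = (-0.108, 0.443)

(-0.108, 0.443)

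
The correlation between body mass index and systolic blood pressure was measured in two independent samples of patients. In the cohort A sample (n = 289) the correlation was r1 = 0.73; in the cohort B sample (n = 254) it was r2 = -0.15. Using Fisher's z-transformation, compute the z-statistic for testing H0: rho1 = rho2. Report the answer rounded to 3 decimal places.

12.485

Fisher z-transforms: z1 = atanh(0.73) = 0.928727, z2 = atanh(-0.15) = -0.151140; difference d = 1.079867
Var(d) = 1/286 + 1/251 = 0.0034965 + 0.0039841 = 0.0074806
z = d/√Var(d) = 1.079867 / √0.0074806 = 1.079867 / 0.086490 = 12.485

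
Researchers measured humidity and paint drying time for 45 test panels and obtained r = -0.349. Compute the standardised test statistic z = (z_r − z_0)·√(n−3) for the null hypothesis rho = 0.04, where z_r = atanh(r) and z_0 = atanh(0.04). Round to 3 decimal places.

z_r = atanh(-0.349) = -0.364305,  z_0 = atanh(0.04) = 0.040021
SE = 1/√(n−3) = 1/√42 = 0.154303
z = (z_r − z_0)/SE = (-0.364305 − 0.040021) / 0.154303 = -0.404326 / 0.154303 = -2.620

-2.620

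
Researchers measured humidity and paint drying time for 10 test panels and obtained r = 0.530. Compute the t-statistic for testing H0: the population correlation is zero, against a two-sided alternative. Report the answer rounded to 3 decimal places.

1 − r² = 1 − 0.280900 = 0.719100;  √(1−r²) = 0.847998
√(n−2) = √8 = 2.828427
t = r·√(n−2)/√(1−r²) = 0.530 · 2.828427 / 0.847998 = 1.768

1.768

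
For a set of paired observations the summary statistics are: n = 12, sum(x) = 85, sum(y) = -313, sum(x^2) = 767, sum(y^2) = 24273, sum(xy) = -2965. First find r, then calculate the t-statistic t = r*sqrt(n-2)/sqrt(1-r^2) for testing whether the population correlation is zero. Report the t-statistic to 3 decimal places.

Numerator: nΣxy − (Σx)(Σy) = 12·(-2965) − (85)(-313) = -8975
Denominator: √[(nΣx²−(Σx)²)(nΣy²−(Σy)²)]
  nΣx²−(Σx)² = 12·767 − 7225 = 1979;  nΣy²−(Σy)² = 12·24273 − 97969 = 193307
  √(1979·193307) = √382554553 = 19559.0018
r = -8975 / 19559.0018 = -0.4589
t = r·√(n−2)/√(1−r²) = -0.4589·√10 / √(1−0.210589) = -1.451169 / 0.888488 = -1.633

-1.633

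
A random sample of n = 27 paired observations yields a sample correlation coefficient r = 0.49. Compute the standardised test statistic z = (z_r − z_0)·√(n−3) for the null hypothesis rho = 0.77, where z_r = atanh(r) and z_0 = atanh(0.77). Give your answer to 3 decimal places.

-2.372

Fisher z: atanh(0.49) = 0.536060, atanh(0.77) = 1.020328
z = (z_r − z_0)·√(n−3) = (0.536060 − 1.020328)·√24 = -0.484268 · 4.898979 = -2.372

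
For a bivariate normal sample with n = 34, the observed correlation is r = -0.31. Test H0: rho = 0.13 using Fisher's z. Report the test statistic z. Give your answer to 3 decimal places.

Fisher z: atanh(-0.31) = -0.320545, atanh(0.13) = 0.130740
z = (z_r − z_0)·√(n−3) = (-0.320545 − 0.130740)·√31 = -0.451285 · 5.567764 = -2.513

-2.513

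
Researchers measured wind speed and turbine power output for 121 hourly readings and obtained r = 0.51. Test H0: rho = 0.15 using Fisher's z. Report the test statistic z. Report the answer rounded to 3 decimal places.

z_r = atanh(0.51) = 0.562730,  z_0 = atanh(0.15) = 0.151140
SE = 1/√(n−3) = 1/√118 = 0.092057
z = (z_r − z_0)/SE = (0.562730 − 0.151140) / 0.092057 = 0.411590 / 0.092057 = 4.471

4.471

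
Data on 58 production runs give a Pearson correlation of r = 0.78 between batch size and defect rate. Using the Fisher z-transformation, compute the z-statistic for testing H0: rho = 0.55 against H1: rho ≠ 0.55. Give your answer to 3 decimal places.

3.167

Fisher z: atanh(0.78) = 1.045371, atanh(0.55) = 0.618381
z = (z_r − z_0)·√(n−3) = (1.045371 − 0.618381)·√55 = 0.426990 · 7.416198 = 3.167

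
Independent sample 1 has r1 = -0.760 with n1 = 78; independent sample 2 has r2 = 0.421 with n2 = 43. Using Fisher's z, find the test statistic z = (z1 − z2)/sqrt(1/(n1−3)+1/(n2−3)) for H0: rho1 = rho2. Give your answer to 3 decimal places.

-7.381

z1 = atanh(-0.760) = -0.996215,  z2 = atanh(0.421) = 0.448907
SE = √(1/(n1−3) + 1/(n2−3)) = √(1/75 + 1/40) = √(0.0133333 + 0.0250000) = √0.0383333 = 0.195789
z = (z1 − z2)/SE = (-0.996215 − 0.448907) / 0.195789 = -1.445122 / 0.195789 = -7.381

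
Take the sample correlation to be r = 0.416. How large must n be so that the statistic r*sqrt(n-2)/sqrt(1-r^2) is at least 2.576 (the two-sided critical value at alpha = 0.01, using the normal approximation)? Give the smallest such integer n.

r√(n−2)/√(1−r²) ≥ 2.576  ⇔  n−2 ≥ (2.576)²·(1−r²)/r²
(1−r²)/r² = (1−0.173056)/0.173056 = 4.7785
n ≥ 2 + 6.635776·4.7785 = 2 + 31.7091 = 33.7091
⌈33.7091⌉ = 34

34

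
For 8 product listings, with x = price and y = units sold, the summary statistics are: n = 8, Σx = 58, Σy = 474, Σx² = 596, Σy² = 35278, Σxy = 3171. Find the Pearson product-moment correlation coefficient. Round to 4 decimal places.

-0.2363

S_xy = nΣxy − ΣxΣy = 8·3171 − 58·474 = 25368 − 27492 = -2124
S_xx = nΣx² − (Σx)² = 8·596 − 58² = 4768 − 3364 = 1404
S_yy = nΣy² − (Σy)² = 8·35278 − 474² = 282224 − 224676 = 57548
r = S_xy / √(S_xx·S_yy) = -2124 / √(1404·57548) = -2124 / √80797392 = -2124 / 8988.7370 = -0.2363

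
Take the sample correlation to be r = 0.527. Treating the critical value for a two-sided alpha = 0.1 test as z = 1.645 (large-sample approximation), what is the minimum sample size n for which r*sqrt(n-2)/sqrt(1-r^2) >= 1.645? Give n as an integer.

Need r·√(n−2)/√(1−r²) ≥ 1.645
√(n−2) ≥ 1.645·√(1−0.277729) / 0.527 = 1.645·0.849865 / 0.527 = 2.6528
n−2 ≥ 7.0373  ⇒  n ≥ 9.0373
Smallest integer n = 10

10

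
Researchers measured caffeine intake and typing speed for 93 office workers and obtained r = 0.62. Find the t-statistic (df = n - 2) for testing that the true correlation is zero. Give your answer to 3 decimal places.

7.538

t = r·√(n−2) / √(1−r²) with r = 0.62, n = 93
  = 0.62·√91 / √(1 − 0.3844)
  = 0.62·9.539392 / 0.784602
  = 5.914423 / 0.784602 = 7.538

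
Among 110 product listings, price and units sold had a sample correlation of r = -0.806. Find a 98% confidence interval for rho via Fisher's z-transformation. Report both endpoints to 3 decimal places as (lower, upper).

z_r = atanh(-0.806) = -1.115506;  SE = 1/√(n−3) = 1/√107 = 0.096674
z-limits: -1.115506 ± 2.326·0.096674 = -1.115506 ± 0.224864 = [-1.340370, -0.890642]
ρ-limits: (tanh -1.340370, tanh -0.890642) = (-0.872, -0.712)

(-0.872, -0.712)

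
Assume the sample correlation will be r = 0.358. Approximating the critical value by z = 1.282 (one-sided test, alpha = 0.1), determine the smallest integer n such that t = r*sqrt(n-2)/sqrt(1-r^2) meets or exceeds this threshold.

14

Need r·√(n−2)/√(1−r²) ≥ 1.282
√(n−2) ≥ 1.282·√(1−0.128164) / 0.358 = 1.282·0.933722 / 0.358 = 3.3437
n−2 ≥ 11.1803  ⇒  n ≥ 13.1803
Smallest integer n = 14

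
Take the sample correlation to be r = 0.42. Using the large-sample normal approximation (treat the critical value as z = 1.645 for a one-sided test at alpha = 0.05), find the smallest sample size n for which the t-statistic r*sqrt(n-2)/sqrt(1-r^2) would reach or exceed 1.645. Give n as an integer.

15

Need r·√(n−2)/√(1−r²) ≥ 1.645
√(n−2) ≥ 1.645·√(1−0.1764) / 0.42 = 1.645·0.907524 / 0.42 = 3.5545
n−2 ≥ 12.6345  ⇒  n ≥ 14.6345
Smallest integer n = 15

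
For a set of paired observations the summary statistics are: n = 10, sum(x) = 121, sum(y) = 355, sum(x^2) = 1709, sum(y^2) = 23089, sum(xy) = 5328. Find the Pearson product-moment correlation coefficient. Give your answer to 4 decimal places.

Numerator: nΣxy − (Σx)(Σy) = 10·5328 − (121)(355) = 10325
Denominator: √[(nΣx²−(Σx)²)(nΣy²−(Σy)²)]
  nΣx²−(Σx)² = 10·1709 − 14641 = 2449;  nΣy²−(Σy)² = 10·23089 − 126025 = 104865
  √(2449·104865) = √256814385 = 16025.4293
r = 10325 / 16025.4293 = 0.6443

0.6443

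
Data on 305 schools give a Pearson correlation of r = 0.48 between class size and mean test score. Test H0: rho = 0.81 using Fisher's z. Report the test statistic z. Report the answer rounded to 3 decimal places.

z_r = atanh(0.48) = 0.522984,  z_0 = atanh(0.81) = 1.127029
SE = 1/√(n−3) = 1/√302 = 0.057544
z = (z_r − z_0)/SE = (0.522984 − 1.127029) / 0.057544 = -0.604045 / 0.057544 = -10.497

-10.497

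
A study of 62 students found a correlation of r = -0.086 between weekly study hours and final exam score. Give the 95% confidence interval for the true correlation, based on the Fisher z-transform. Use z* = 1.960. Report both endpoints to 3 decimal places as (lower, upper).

(-0.329, 0.167)

Fisher z: z_r = atanh(r) = ½·ln((1+(-0.086))/(1−(-0.086))) = -0.086213
SE(z) = 1/√(n−3) = 1/√59 = 0.130189
95% ⇒ z* = 1.960; margin = 1.960·0.130189 = 0.255170
CI on z-scale: (-0.341383, 0.168957)
Back-transform: tanh(-0.341383) = -0.328712, tanh(0.168957) = 0.167367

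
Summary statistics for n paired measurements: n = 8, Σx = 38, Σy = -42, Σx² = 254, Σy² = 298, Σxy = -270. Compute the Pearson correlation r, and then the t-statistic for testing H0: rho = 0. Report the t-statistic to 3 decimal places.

-6.409

Numerator: nΣxy − (Σx)(Σy) = 8·(-270) − (38)(-42) = -564
Denominator: √[(nΣx²−(Σx)²)(nΣy²−(Σy)²)]
  nΣx²−(Σx)² = 8·254 − 1444 = 588;  nΣy²−(Σy)² = 8·298 − 1764 = 620
  √(588·620) = √364560 = 603.7880
r = -564 / 603.7880 = -0.9341
t = r·√(n−2)/√(1−r²) = -0.9341·√6 / √(1−0.872543) = -2.288068 / 0.357011 = -6.409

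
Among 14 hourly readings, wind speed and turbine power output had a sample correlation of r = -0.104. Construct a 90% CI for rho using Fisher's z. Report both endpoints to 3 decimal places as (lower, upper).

(-0.537, 0.373)

Fisher z: z_r = atanh(r) = ½·ln((1+(-0.104))/(1−(-0.104))) = -0.104377
SE(z) = 1/√(n−3) = 1/√11 = 0.301511
90% ⇒ z* = 1.645; margin = 1.645·0.301511 = 0.495986
CI on z-scale: (-0.600363, 0.391609)
Back-transform: tanh(-0.600363) = -0.537308, tanh(0.391609) = 0.372747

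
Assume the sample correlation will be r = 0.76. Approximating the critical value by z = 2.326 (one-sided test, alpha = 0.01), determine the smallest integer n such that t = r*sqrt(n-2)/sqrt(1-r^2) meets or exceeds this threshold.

Need r·√(n−2)/√(1−r²) ≥ 2.326
√(n−2) ≥ 2.326·√(1−0.5776) / 0.76 = 2.326·0.649923 / 0.76 = 1.9891
n−2 ≥ 3.9565  ⇒  n ≥ 5.9565
Smallest integer n = 6

6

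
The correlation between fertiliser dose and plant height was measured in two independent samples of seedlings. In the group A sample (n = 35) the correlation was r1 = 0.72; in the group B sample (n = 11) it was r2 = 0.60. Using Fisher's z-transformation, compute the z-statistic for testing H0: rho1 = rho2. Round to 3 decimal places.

0.543

z1 = atanh(0.72) = 0.907645,  z2 = atanh(0.60) = 0.693147
SE = √(1/(n1−3) + 1/(n2−3)) = √(1/32 + 1/8) = √(0.0312500 + 0.1250000) = √0.1562500 = 0.395285
z = (z1 − z2)/SE = (0.907645 − 0.693147) / 0.395285 = 0.214498 / 0.395285 = 0.543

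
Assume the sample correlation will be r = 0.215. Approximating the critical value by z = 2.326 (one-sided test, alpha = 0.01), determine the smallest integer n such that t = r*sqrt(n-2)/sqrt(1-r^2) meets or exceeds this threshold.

r√(n−2)/√(1−r²) ≥ 2.326  ⇔  n−2 ≥ (2.326)²·(1−r²)/r²
(1−r²)/r² = (1−0.046225)/0.046225 = 20.6333
n ≥ 2 + 5.410276·20.6333 = 2 + 111.6318 = 113.6318
⌈113.6318⌉ = 114

114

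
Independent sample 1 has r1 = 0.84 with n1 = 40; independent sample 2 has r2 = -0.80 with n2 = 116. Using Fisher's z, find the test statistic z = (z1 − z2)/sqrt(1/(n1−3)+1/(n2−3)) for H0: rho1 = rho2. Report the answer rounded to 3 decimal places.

z1 = atanh(0.84) = 1.221174,  z2 = atanh(-0.80) = -1.098612
SE = √(1/(n1−3) + 1/(n2−3)) = √(1/37 + 1/113) = √(0.0270270 + 0.0088496) = √0.0358766 = 0.189411
z = (z1 − z2)/SE = (1.221174 − (-1.098612)) / 0.189411 = 2.319786 / 0.189411 = 12.247

12.247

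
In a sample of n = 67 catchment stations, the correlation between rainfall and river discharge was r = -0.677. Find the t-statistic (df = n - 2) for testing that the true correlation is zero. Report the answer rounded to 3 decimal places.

-7.416

t = r·√(n−2) / √(1−r²) with r = -0.677, n = 67
  = -0.677·√65 / √(1 − 0.458329)
  = -0.677·8.062258 / 0.735983
  = -5.458149 / 0.735983 = -7.416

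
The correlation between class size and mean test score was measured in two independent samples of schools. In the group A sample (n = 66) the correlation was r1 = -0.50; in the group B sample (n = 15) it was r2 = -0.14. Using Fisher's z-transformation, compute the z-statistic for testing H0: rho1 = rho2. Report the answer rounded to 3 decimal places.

-1.297

Fisher z-transforms: z1 = atanh(-0.50) = -0.549306, z2 = atanh(-0.14) = -0.140926; difference d = -0.408380
Var(d) = 1/63 + 1/12 = 0.0158730 + 0.0833333 = 0.0992063
z = d/√Var(d) = -0.408380 / √0.0992063 = -0.408380 / 0.314970 = -1.297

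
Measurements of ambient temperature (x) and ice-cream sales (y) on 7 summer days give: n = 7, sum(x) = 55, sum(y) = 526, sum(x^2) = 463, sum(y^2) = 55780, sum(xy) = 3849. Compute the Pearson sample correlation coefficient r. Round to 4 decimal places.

-0.4008

S_xy = nΣxy − ΣxΣy = 7·3849 − 55·526 = 26943 − 28930 = -1987
S_xx = nΣx² − (Σx)² = 7·463 − 55² = 3241 − 3025 = 216
S_yy = nΣy² − (Σy)² = 7·55780 − 526² = 390460 − 276676 = 113784
r = S_xy / √(S_xx·S_yy) = -1987 / √(216·113784) = -1987 / √24577344 = -1987 / 4957.5542 = -0.4008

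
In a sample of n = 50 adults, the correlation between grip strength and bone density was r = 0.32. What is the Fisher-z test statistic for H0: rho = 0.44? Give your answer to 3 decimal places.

-0.964

Fisher z: atanh(0.32) = 0.331647, atanh(0.44) = 0.472231
z = (z_r − z_0)·√(n−3) = (0.331647 − 0.472231)·√47 = -0.140584 · 6.855655 = -0.964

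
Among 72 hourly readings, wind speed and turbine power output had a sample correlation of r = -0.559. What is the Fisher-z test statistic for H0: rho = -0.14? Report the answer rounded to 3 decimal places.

Fisher z: atanh(-0.559) = -0.631377, atanh(-0.14) = -0.140926
z = (z_r − z_0)·√(n−3) = (-0.631377 − (-0.140926))·√69 = -0.490451 · 8.306624 = -4.074

-4.074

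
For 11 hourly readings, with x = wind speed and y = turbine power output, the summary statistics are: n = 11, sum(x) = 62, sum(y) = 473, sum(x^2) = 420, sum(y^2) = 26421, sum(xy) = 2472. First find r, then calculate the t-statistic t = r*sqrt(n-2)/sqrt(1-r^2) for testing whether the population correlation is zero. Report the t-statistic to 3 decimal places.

-0.930

Numerator: nΣxy − (Σx)(Σy) = 11·2472 − (62)(473) = -2134
Denominator: √[(nΣx²−(Σx)²)(nΣy²−(Σy)²)]
  nΣx²−(Σx)² = 11·420 − 3844 = 776;  nΣy²−(Σy)² = 11·26421 − 223729 = 66902
  √(776·66902) = √51915952 = 7205.2725
r = -2134 / 7205.2725 = -0.2962
t = r·√(n−2)/√(1−r²) = -0.2962·√9 / √(1−0.087734) = -0.888600 / 0.955126 = -0.930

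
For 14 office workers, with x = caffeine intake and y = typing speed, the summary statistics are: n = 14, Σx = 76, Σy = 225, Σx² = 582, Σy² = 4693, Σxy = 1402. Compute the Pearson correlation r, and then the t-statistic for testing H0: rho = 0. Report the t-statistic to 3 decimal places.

1.616

S_xy = nΣxy − ΣxΣy = 14·1402 − 76·225 = 19628 − 17100 = 2528
S_xx = nΣx² − (Σx)² = 14·582 − 76² = 8148 − 5776 = 2372
S_yy = nΣy² − (Σy)² = 14·4693 − 225² = 65702 − 50625 = 15077
r = S_xy / √(S_xx·S_yy) = 2528 / √(2372·15077) = 2528 / √35762644 = 2528 / 5980.1876 = 0.4227
t = r·√(n−2)/√(1−r²) = 0.4227·√12 / √(1−0.178675) = 1.464276 / 0.906270 = 1.616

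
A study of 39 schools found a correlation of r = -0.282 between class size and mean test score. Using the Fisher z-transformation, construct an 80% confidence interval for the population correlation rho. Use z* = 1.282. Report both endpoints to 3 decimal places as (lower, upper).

(-0.465, -0.076)

Fisher z: z_r = atanh(r) = ½·ln((1+(-0.282))/(1−(-0.282))) = -0.289854
SE(z) = 1/√(n−3) = 1/√36 = 0.166667
80% ⇒ z* = 1.282; margin = 1.282·0.166667 = 0.213667
CI on z-scale: (-0.503521, -0.076187)
Back-transform: tanh(-0.503521) = -0.464882, tanh(-0.076187) = -0.076040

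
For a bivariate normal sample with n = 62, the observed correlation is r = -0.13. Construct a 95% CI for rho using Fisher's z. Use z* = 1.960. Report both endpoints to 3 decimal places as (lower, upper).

z_r = atanh(-0.13) = -0.130740;  SE = 1/√(n−3) = 1/√59 = 0.130189
z-limits: -0.130740 ± 1.960·0.130189 = -0.130740 ± 0.255170 = [-0.385910, 0.124430]
ρ-limits: (tanh -0.385910, tanh 0.124430) = (-0.368, 0.124)

(-0.368, 0.124)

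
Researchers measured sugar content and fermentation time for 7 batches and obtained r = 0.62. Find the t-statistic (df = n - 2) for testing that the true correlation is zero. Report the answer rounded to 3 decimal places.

1 − r² = 1 − 0.3844 = 0.6156;  √(1−r²) = 0.784602
√(n−2) = √5 = 2.236068
t = r·√(n−2)/√(1−r²) = 0.62 · 2.236068 / 0.784602 = 1.767

1.767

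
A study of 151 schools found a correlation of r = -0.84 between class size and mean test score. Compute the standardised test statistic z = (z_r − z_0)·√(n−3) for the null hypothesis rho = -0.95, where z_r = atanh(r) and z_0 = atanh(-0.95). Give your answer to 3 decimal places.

7.428

z_r = atanh(-0.84) = -1.221174,  z_0 = atanh(-0.95) = -1.831781
SE = 1/√(n−3) = 1/√148 = 0.082199
z = (z_r − z_0)/SE = (-1.221174 − (-1.831781)) / 0.082199 = 0.610607 / 0.082199 = 7.428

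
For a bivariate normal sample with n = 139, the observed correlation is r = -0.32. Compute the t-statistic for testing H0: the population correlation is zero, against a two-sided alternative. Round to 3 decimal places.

-3.953

t = r·√(n−2) / √(1−r²) with r = -0.32, n = 139
  = -0.32·√137 / √(1 − 0.1024)
  = -0.32·11.704700 / 0.947418
  = -3.745504 / 0.947418 = -3.953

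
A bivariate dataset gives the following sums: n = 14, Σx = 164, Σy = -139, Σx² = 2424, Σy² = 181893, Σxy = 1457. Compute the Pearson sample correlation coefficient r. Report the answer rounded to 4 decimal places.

S_xy = nΣxy − ΣxΣy = 14·1457 − 164·(-139) = 20398 − (-22796) = 43194
S_xx = nΣx² − (Σx)² = 14·2424 − 164² = 33936 − 26896 = 7040
S_yy = nΣy² − (Σy)² = 14·181893 − (-139)² = 2546502 − 19321 = 2527181
r = S_xy / √(S_xx·S_yy) = 43194 / √(7040·2527181) = 43194 / √17791354240 = 43194 / 133384.2354 = 0.3238

0.3238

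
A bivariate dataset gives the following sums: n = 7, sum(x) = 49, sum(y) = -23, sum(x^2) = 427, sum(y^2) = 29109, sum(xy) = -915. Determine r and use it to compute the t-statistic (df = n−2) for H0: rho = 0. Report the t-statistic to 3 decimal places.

-1.233

Numerator: nΣxy − (Σx)(Σy) = 7·(-915) − (49)(-23) = -5278
Denominator: √[(nΣx²−(Σx)²)(nΣy²−(Σy)²)]
  nΣx²−(Σx)² = 7·427 − 2401 = 588;  nΣy²−(Σy)² = 7·29109 − 529 = 203234
  √(588·203234) = √119501592 = 10931.6784
r = -5278 / 10931.6784 = -0.4828
t = r·√(n−2)/√(1−r²) = -0.4828·√5 / √(1−0.233096) = -1.079574 / 0.875731 = -1.233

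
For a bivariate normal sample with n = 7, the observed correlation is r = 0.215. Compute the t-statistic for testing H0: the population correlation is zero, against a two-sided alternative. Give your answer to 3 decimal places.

0.492

t = r·√(n−2) / √(1−r²) with r = 0.215, n = 7
  = 0.215·√5 / √(1 − 0.046225)
  = 0.215·2.236068 / 0.976614
  = 0.480755 / 0.976614 = 0.492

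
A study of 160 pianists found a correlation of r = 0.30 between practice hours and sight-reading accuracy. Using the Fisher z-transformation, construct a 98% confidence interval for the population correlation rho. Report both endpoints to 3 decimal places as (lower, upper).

(0.123, 0.458)

z_r = atanh(0.30) = 0.309520;  SE = 1/√(n−3) = 1/√157 = 0.079809
z-limits: 0.309520 ± 2.326·0.079809 = 0.309520 ± 0.185636 = [0.123884, 0.495156]
ρ-limits: (tanh 0.123884, tanh 0.495156) = (0.123, 0.458)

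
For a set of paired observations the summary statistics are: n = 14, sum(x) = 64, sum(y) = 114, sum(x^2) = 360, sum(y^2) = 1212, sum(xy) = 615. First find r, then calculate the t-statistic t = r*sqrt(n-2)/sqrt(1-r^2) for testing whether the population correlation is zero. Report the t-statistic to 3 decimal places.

Numerator: nΣxy − (Σx)(Σy) = 14·615 − (64)(114) = 1314
Denominator: √[(nΣx²−(Σx)²)(nΣy²−(Σy)²)]
  nΣx²−(Σx)² = 14·360 − 4096 = 944;  nΣy²−(Σy)² = 14·1212 − 12996 = 3972
  √(944·3972) = √3749568 = 1936.3801
r = 1314 / 1936.3801 = 0.6786
t = r·√(n−2)/√(1−r²) = 0.6786·√12 / √(1−0.460498) = 2.350739 / 0.734508 = 3.200

3.200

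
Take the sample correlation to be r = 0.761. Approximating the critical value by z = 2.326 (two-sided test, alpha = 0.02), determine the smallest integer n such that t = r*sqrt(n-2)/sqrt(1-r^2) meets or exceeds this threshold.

6

r√(n−2)/√(1−r²) ≥ 2.326  ⇔  n−2 ≥ (2.326)²·(1−r²)/r²
(1−r²)/r² = (1−0.579121)/0.579121 = 0.7268
n ≥ 2 + 5.410276·0.7268 = 2 + 3.9322 = 5.9322
⌈5.9322⌉ = 6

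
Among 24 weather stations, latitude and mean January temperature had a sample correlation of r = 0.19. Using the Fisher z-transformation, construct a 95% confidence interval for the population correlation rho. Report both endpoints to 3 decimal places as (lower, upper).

(-0.231, 0.551)

z_r = atanh(0.19) = 0.192337;  SE = 1/√(n−3) = 1/√21 = 0.218218
z-limits: 0.192337 ± 1.960·0.218218 = 0.192337 ± 0.427707 = [-0.235370, 0.620044]
ρ-limits: (tanh -0.235370, tanh 0.620044) = (-0.231, 0.551)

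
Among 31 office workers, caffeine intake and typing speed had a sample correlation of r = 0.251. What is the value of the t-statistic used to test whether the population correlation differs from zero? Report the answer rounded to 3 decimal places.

1 − r² = 1 − 0.063001 = 0.936999;  √(1−r²) = 0.967987
√(n−2) = √29 = 5.385165
t = r·√(n−2)/√(1−r²) = 0.251 · 5.385165 / 0.967987 = 1.396

1.396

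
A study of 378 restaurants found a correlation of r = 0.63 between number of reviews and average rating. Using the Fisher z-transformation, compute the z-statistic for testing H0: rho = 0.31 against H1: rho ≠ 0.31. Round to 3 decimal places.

8.150

Fisher z: atanh(0.63) = 0.741416, atanh(0.31) = 0.320545
z = (z_r − z_0)·√(n−3) = (0.741416 − 0.320545)·√375 = 0.420871 · 19.364917 = 8.150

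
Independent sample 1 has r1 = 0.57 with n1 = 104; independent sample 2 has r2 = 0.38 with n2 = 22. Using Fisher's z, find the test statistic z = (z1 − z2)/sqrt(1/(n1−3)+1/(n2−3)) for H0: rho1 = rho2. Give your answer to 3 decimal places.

0.990

Fisher z-transforms: z1 = atanh(0.57) = 0.647523, z2 = atanh(0.38) = 0.400060; difference d = 0.247463
Var(d) = 1/101 + 1/19 = 0.0099010 + 0.0526316 = 0.0625326
z = d/√Var(d) = 0.247463 / √0.0625326 = 0.247463 / 0.250065 = 0.990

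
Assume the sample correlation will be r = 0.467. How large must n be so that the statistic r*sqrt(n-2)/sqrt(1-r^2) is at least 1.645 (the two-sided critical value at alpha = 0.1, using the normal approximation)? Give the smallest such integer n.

Need r·√(n−2)/√(1−r²) ≥ 1.645
√(n−2) ≥ 1.645·√(1−0.218089) / 0.467 = 1.645·0.884257 / 0.467 = 3.1148
n−2 ≥ 9.7020  ⇒  n ≥ 11.7020
Smallest integer n = 12

12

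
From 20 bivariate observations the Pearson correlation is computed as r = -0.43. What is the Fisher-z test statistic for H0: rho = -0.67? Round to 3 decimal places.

Fisher z: atanh(-0.43) = -0.459897, atanh(-0.67) = -0.810743
z = (z_r − z_0)·√(n−3) = (-0.459897 − (-0.810743))·√17 = 0.350846 · 4.123106 = 1.447

1.447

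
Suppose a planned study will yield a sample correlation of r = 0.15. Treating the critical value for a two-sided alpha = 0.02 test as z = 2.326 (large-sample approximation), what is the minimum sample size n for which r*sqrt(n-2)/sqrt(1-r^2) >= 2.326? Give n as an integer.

238

Need r·√(n−2)/√(1−r²) ≥ 2.326
√(n−2) ≥ 2.326·√(1−0.0225) / 0.15 = 2.326·0.988686 / 0.15 = 15.3312
n−2 ≥ 235.0457  ⇒  n ≥ 237.0457
Smallest integer n = 238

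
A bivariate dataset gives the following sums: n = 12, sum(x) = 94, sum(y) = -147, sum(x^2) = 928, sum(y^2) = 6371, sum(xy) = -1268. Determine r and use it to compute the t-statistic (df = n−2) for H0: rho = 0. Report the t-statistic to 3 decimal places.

-0.397

S_xy = nΣxy − ΣxΣy = 12·(-1268) − 94·(-147) = -15216 − (-13818) = -1398
S_xx = nΣx² − (Σx)² = 12·928 − 94² = 11136 − 8836 = 2300
S_yy = nΣy² − (Σy)² = 12·6371 − (-147)² = 76452 − 21609 = 54843
r = S_xy / √(S_xx·S_yy) = -1398 / √(2300·54843) = -1398 / √126138900 = -1398 / 11231.1576 = -0.1245
t = r·√(n−2)/√(1−r²) = -0.1245·√10 / √(1−0.015500) = -0.393704 / 0.992220 = -0.397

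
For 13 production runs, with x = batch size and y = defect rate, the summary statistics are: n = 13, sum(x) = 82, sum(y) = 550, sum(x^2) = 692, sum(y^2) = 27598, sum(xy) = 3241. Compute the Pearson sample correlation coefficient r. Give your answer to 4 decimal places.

Numerator: nΣxy − (Σx)(Σy) = 13·3241 − (82)(550) = -2967
Denominator: √[(nΣx²−(Σx)²)(nΣy²−(Σy)²)]
  nΣx²−(Σx)² = 13·692 − 6724 = 2272;  nΣy²−(Σy)² = 13·27598 − 302500 = 56274
  √(2272·56274) = √127854528 = 11307.2777
r = -2967 / 11307.2777 = -0.2624

-0.2624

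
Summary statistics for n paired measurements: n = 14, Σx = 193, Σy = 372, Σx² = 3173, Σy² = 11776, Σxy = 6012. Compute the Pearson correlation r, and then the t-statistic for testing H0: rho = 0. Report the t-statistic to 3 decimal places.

Numerator: nΣxy − (Σx)(Σy) = 14·6012 − (193)(372) = 12372
Denominator: √[(nΣx²−(Σx)²)(nΣy²−(Σy)²)]
  nΣx²−(Σx)² = 14·3173 − 37249 = 7173;  nΣy²−(Σy)² = 14·11776 − 138384 = 26480
  √(7173·26480) = √189941040 = 13781.9099
r = 12372 / 13781.9099 = 0.8977
t = r·√(n−2)/√(1−r²) = 0.8977·√12 / √(1−0.805865) = 3.109724 / 0.440608 = 7.058

7.058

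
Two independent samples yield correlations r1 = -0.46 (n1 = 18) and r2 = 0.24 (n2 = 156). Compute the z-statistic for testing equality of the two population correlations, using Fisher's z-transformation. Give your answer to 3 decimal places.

-2.743

z1 = atanh(-0.46) = -0.497311,  z2 = atanh(0.24) = 0.244774
SE = √(1/(n1−3) + 1/(n2−3)) = √(1/15 + 1/153) = √(0.0666667 + 0.0065359) = √0.0732026 = 0.270560
z = (z1 − z2)/SE = (-0.497311 − 0.244774) / 0.270560 = -0.742085 / 0.270560 = -2.743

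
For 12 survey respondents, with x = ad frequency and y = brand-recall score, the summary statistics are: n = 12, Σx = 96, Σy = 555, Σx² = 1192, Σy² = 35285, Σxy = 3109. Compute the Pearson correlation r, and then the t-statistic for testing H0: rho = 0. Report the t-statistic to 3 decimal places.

Numerator: nΣxy − (Σx)(Σy) = 12·3109 − (96)(555) = -15972
Denominator: √[(nΣx²−(Σx)²)(nΣy²−(Σy)²)]
  nΣx²−(Σx)² = 12·1192 − 9216 = 5088;  nΣy²−(Σy)² = 12·35285 − 308025 = 115395
  √(5088·115395) = √587129760 = 24230.7606
r = -15972 / 24230.7606 = -0.6592
t = r·√(n−2)/√(1−r²) = -0.6592·√10 / √(1−0.434545) = -2.084573 / 0.751967 = -2.772

-2.772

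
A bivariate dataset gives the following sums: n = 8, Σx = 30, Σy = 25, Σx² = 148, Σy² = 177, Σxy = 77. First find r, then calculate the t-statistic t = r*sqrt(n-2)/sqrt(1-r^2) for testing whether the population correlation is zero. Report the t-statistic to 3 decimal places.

S_xy = nΣxy − ΣxΣy = 8·77 − 30·25 = 616 − 750 = -134
S_xx = nΣx² − (Σx)² = 8·148 − 30² = 1184 − 900 = 284
S_yy = nΣy² − (Σy)² = 8·177 − 25² = 1416 − 625 = 791
r = S_xy / √(S_xx·S_yy) = -134 / √(284·791) = -134 / √224644 = -134 / 473.9662 = -0.2827
t = r·√(n−2)/√(1−r²) = -0.2827·√6 / √(1−0.079919) = -0.692471 / 0.959209 = -0.722

-0.722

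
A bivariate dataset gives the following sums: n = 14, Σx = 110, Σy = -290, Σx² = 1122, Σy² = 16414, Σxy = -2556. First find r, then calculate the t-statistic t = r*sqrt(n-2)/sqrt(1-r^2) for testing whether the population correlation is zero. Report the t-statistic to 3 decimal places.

-0.595

Numerator: nΣxy − (Σx)(Σy) = 14·(-2556) − (110)(-290) = -3884
Denominator: √[(nΣx²−(Σx)²)(nΣy²−(Σy)²)]
  nΣx²−(Σx)² = 14·1122 − 12100 = 3608;  nΣy²−(Σy)² = 14·16414 − 84100 = 145696
  √(3608·145696) = √525671168 = 22927.5199
r = -3884 / 22927.5199 = -0.1694
t = r·√(n−2)/√(1−r²) = -0.1694·√12 / √(1−0.028696) = -0.586819 / 0.985548 = -0.595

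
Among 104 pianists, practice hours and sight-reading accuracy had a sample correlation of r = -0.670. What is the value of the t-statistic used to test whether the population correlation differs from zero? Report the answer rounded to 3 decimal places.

t = r·√(n−2) / √(1−r²) with r = -0.670, n = 104
  = -0.670·√102 / √(1 − 0.448900)
  = -0.670·10.099505 / 0.742361
  = -6.766668 / 0.742361 = -9.115

-9.115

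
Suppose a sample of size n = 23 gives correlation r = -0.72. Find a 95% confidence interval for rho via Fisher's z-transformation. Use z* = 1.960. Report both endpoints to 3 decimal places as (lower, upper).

(-0.873, -0.438)

z_r = atanh(-0.72) = -0.907645;  SE = 1/√(n−3) = 1/√20 = 0.223607
z-limits: -0.907645 ± 1.960·0.223607 = -0.907645 ± 0.438270 = [-1.345915, -0.469375]
ρ-limits: (tanh -1.345915, tanh -0.469375) = (-0.873, -0.438)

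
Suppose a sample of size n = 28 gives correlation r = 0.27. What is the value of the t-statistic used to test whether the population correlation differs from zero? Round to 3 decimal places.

1.430

t = r·√(n−2) / √(1−r²) with r = 0.27, n = 28
  = 0.27·√26 / √(1 − 0.0729)
  = 0.27·5.099020 / 0.962860
  = 1.376735 / 0.962860 = 1.430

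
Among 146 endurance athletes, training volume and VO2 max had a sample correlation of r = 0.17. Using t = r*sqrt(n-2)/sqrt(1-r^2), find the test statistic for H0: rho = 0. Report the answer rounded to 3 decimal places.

2.070

1 − r² = 1 − 0.0289 = 0.9711;  √(1−r²) = 0.985444
√(n−2) = √144 = 12.000000
t = r·√(n−2)/√(1−r²) = 0.17 · 12.000000 / 0.985444 = 2.070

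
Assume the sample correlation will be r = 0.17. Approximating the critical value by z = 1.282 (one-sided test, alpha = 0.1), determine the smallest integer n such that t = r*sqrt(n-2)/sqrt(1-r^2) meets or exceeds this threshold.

r√(n−2)/√(1−r²) ≥ 1.282  ⇔  n−2 ≥ (1.282)²·(1−r²)/r²
(1−r²)/r² = (1−0.0289)/0.0289 = 33.6021
n ≥ 2 + 1.643524·33.6021 = 2 + 55.2259 = 57.2259
⌈57.2259⌉ = 58

58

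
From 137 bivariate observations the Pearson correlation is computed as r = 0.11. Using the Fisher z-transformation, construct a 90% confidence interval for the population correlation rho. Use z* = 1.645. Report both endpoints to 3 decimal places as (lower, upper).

(-0.032, 0.247)

Fisher z: z_r = atanh(r) = ½·ln((1+0.11)/(1−0.11)) = 0.110447
SE(z) = 1/√(n−3) = 1/√134 = 0.086387
90% ⇒ z* = 1.645; margin = 1.645·0.086387 = 0.142107
CI on z-scale: (-0.031660, 0.252554)
Back-transform: tanh(-0.031660) = -0.031649, tanh(0.252554) = 0.247318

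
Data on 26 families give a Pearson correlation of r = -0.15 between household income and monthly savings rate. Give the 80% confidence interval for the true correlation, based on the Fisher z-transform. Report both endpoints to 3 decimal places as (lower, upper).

(-0.396, 0.116)

z_r = atanh(-0.15) = -0.151140;  SE = 1/√(n−3) = 1/√23 = 0.208514
z-limits: -0.151140 ± 1.282·0.208514 = -0.151140 ± 0.267315 = [-0.418455, 0.116175]
ρ-limits: (tanh -0.418455, tanh 0.116175) = (-0.396, 0.116)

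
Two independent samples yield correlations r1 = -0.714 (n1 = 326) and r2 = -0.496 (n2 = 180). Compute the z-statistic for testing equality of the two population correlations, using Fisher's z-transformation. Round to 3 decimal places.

-3.757

Fisher z-transforms: z1 = atanh(-0.714) = -0.895297, z2 = atanh(-0.496) = -0.543987; difference d = -0.351310
Var(d) = 1/323 + 1/177 = 0.0030960 + 0.0056497 = 0.0087457
z = d/√Var(d) = -0.351310 / √0.0087457 = -0.351310 / 0.093518 = -3.757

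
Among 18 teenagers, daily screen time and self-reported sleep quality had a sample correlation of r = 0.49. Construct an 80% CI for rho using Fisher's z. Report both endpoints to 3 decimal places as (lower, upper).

(0.202, 0.700)

Fisher z: z_r = atanh(r) = ½·ln((1+0.49)/(1−0.49)) = 0.536060
SE(z) = 1/√(n−3) = 1/√15 = 0.258199
80% ⇒ z* = 1.282; margin = 1.282·0.258199 = 0.331011
CI on z-scale: (0.205049, 0.867071)
Back-transform: tanh(0.205049) = 0.202223, tanh(0.867071) = 0.699883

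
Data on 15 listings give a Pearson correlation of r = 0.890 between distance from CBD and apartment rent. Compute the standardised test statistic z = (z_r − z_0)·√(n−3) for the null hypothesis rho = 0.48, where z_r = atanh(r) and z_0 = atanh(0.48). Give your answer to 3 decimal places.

z_r = atanh(0.890) = 1.421926,  z_0 = atanh(0.48) = 0.522984
SE = 1/√(n−3) = 1/√12 = 0.288675
z = (z_r − z_0)/SE = (1.421926 − 0.522984) / 0.288675 = 0.898942 / 0.288675 = 3.114

3.114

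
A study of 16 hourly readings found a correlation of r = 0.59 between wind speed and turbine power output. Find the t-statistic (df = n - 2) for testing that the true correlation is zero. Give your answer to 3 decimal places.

2.734

1 − r² = 1 − 0.3481 = 0.6519;  √(1−r²) = 0.807403
√(n−2) = √14 = 3.741657
t = r·√(n−2)/√(1−r²) = 0.59 · 3.741657 / 0.807403 = 2.734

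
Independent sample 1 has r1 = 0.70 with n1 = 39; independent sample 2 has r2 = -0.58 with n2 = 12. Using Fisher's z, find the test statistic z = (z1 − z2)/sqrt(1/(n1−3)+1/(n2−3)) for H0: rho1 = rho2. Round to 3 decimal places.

z1 = atanh(0.70) = 0.867301,  z2 = atanh(-0.58) = -0.662463
SE = √(1/(n1−3) + 1/(n2−3)) = √(1/36 + 1/9) = √(0.0277778 + 0.1111111) = √0.1388889 = 0.372678
z = (z1 − z2)/SE = (0.867301 − (-0.662463)) / 0.372678 = 1.529764 / 0.372678 = 4.105

4.105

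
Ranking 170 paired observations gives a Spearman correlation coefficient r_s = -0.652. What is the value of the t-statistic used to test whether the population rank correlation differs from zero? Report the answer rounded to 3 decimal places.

-11.146

1 − r_s² = 1 − 0.425104 = 0.574896;  √(1−r_s²) = 0.758219
√(n−2) = √168 = 12.961481
t = r_s·√(n−2)/√(1−r_s²) = -0.652 · 12.961481 / 0.758219 = -11.146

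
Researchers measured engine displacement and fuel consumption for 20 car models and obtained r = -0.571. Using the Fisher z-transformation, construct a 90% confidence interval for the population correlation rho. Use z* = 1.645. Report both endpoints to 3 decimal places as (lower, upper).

Fisher z: z_r = atanh(r) = ½·ln((1+(-0.571))/(1−(-0.571))) = -0.649005
SE(z) = 1/√(n−3) = 1/√17 = 0.242536
90% ⇒ z* = 1.645; margin = 1.645·0.242536 = 0.398972
CI on z-scale: (-1.047977, -0.250033)
Back-transform: tanh(-1.047977) = -0.781019, tanh(-0.250033) = -0.244950

(-0.781, -0.245)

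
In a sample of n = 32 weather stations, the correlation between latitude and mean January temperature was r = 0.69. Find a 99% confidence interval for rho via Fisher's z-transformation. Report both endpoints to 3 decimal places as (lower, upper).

Fisher z: z_r = atanh(r) = ½·ln((1+0.69)/(1−0.69)) = 0.847956
SE(z) = 1/√(n−3) = 1/√29 = 0.185695
99% ⇒ z* = 2.576; margin = 2.576·0.185695 = 0.478350
CI on z-scale: (0.369606, 1.326306)
Back-transform: tanh(0.369606) = 0.353647, tanh(1.326306) = 0.868344

(0.354, 0.868)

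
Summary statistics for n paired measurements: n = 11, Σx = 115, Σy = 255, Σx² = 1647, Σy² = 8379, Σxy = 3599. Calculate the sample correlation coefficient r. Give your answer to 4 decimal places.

S_xy = nΣxy − ΣxΣy = 11·3599 − 115·255 = 39589 − 29325 = 10264
S_xx = nΣx² − (Σx)² = 11·1647 − 115² = 18117 − 13225 = 4892
S_yy = nΣy² − (Σy)² = 11·8379 − 255² = 92169 − 65025 = 27144
r = S_xy / √(S_xx·S_yy) = 10264 / √(4892·27144) = 10264 / √132788448 = 10264 / 11523.3870 = 0.8907

0.8907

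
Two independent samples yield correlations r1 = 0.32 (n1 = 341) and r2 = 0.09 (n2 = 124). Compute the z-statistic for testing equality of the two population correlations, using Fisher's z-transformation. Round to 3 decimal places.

2.279

Fisher z-transforms: z1 = atanh(0.32) = 0.331647, z2 = atanh(0.09) = 0.090244; difference d = 0.241403
Var(d) = 1/338 + 1/121 = 0.0029586 + 0.0082645 = 0.0112231
z = d/√Var(d) = 0.241403 / √0.0112231 = 0.241403 / 0.105939 = 2.279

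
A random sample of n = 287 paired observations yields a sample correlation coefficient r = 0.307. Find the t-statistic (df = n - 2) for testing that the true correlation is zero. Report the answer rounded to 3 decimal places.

5.446

1 − r² = 1 − 0.094249 = 0.905751;  √(1−r²) = 0.951710
√(n−2) = √285 = 16.881943
t = r·√(n−2)/√(1−r²) = 0.307 · 16.881943 / 0.951710 = 5.446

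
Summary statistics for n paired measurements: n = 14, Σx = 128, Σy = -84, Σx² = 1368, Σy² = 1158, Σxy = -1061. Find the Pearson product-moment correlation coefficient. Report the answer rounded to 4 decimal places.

-0.8148

S_xy = nΣxy − ΣxΣy = 14·(-1061) − 128·(-84) = -14854 − (-10752) = -4102
S_xx = nΣx² − (Σx)² = 14·1368 − 128² = 19152 − 16384 = 2768
S_yy = nΣy² − (Σy)² = 14·1158 − (-84)² = 16212 − 7056 = 9156
r = S_xy / √(S_xx·S_yy) = -4102 / √(2768·9156) = -4102 / √25343808 = -4102 / 5034.2634 = -0.8148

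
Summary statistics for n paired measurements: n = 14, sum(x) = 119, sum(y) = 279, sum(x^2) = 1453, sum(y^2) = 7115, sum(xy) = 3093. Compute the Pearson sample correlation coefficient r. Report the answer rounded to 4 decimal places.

0.8708

S_xy = nΣxy − ΣxΣy = 14·3093 − 119·279 = 43302 − 33201 = 10101
S_xx = nΣx² − (Σx)² = 14·1453 − 119² = 20342 − 14161 = 6181
S_yy = nΣy² − (Σy)² = 14·7115 − 279² = 99610 − 77841 = 21769
r = S_xy / √(S_xx·S_yy) = 10101 / √(6181·21769) = 10101 / √134554189 = 10101 / 11599.7495 = 0.8708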